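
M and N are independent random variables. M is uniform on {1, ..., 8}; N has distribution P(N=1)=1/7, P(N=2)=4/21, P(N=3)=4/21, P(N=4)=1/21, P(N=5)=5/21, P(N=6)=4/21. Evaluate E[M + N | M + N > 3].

P(M + N > 3) = 79/84.
Summing (M+N)·P(x,y) over outcomes with M + N > 3 gives 191/24.
E[M + N | M + N > 3] = (191/24) / (79/84) = 1337/158.

1337/158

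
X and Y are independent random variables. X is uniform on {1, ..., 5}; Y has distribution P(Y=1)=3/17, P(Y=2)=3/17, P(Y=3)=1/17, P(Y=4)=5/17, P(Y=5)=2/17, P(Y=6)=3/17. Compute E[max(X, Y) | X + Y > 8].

P(X + Y > 8) = 18/85.
Summing max(X,Y)·P(x,y) over outcomes with X + Y > 8 gives 99/85.
E[max(X, Y) | X + Y > 8] = (99/85) / (18/85) = 11/2.

11/2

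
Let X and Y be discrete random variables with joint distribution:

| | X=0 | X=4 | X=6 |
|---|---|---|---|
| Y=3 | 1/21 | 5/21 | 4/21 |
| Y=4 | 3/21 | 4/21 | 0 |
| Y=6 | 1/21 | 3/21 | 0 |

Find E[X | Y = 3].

22/5

P(Y = 3) = 10/21.
Σ X·P over the event = 0·(1/21) + 4·(5/21) + 6·(4/21) = 44/21.
E[X | Y = 3] = (44/21) / (10/21) = 22/5.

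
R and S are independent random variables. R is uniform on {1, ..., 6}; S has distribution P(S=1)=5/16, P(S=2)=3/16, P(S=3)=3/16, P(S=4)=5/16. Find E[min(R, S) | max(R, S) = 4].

P(max(R, S) = 4) = 31/96.
Summing min(R,S)·P(x,y) over outcomes with max(R, S) = 4 gives 35/48.
E[min(R, S) | max(R, S) = 4] = (35/48) / (31/96) = 70/31.

70/31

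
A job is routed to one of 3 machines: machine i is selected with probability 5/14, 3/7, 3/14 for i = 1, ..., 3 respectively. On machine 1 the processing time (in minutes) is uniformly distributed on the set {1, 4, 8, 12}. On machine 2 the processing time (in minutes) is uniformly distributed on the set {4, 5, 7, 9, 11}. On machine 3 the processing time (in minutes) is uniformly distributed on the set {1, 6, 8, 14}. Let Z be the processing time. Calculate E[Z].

481/70

E[Z | machine 1] = (1+4+8+12)/4 = 25/4.
E[Z | machine 2] = (4+5+7+9+11)/5 = 36/5.
E[Z | machine 3] = (1+6+8+14)/4 = 29/4.
E[Z] = (5/14)·(25/4) + (3/7)·(36/5) + (3/14)·(29/4) = 481/70.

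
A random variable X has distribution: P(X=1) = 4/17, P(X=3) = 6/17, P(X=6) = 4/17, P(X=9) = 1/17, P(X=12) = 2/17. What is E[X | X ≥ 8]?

11

P(X ≥ 8) = 3/17.
Σ over the event: 9·1/17 + 12·2/17 = 33/17.
E[X | X ≥ 8] = (33/17) / (3/17) = 11.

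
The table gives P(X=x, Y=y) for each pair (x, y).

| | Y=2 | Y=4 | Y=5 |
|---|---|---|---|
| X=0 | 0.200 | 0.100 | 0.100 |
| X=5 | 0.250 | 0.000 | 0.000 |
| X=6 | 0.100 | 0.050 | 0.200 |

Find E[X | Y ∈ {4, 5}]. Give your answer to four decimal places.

P(Y ∈ {4, 5}) = 0.450.
Σ X·P over the event = 0·(0.100) + 0·(0.100) + 6·(0.050) + 6·(0.200) = 1.500.
E[X | Y ∈ {4, 5}] = (1.500) / (0.450) = 3.3333.

3.3333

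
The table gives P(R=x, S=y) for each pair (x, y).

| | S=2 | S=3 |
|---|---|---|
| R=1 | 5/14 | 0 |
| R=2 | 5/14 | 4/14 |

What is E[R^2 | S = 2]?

P(S = 2) = 5/7.
Σ R^2·P over the event = 1·(5/14) + 4·(5/14) = 25/14.
E[R^2 | S = 2] = (25/14) / (5/7) = 5/2.

5/2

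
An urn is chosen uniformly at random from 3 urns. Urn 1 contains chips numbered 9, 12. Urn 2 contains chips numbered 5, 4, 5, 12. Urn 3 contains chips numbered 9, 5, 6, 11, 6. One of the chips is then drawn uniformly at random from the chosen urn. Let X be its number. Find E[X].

122/15

E[X | urn 1] = (9+12)/2 = 21/2.
E[X | urn 2] = (5+4+5+12)/4 = 13/2.
E[X | urn 3] = (9+5+6+11+6)/5 = 37/5.
By the law of total expectation,
E[X] = (1/3)·(21/2) + (1/3)·(13/2) + (1/3)·(37/5) = 122/15.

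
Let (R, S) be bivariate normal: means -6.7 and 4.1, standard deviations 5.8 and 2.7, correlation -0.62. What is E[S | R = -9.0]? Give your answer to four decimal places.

4.7638

For a bivariate normal, E[S | R=x] = μ_S + ρ·(σ_S/σ_R)·(x − μ_R).
E[S | R=-9.0] = 4.1 + (-0.62)·(2.7/5.8)·(-9.0 − (-6.7)) = 4.1 + (-0.28862)·(-2.3) = 4.7638.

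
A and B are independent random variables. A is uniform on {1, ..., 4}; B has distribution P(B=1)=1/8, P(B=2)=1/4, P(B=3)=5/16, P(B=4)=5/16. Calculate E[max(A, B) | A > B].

P(A > B) = 19/64.
Summing max(A,B)·P(x,y) over outcomes with A > B gives 33/32.
E[max(A, B) | A > B] = (33/32) / (19/64) = 66/19.

66/19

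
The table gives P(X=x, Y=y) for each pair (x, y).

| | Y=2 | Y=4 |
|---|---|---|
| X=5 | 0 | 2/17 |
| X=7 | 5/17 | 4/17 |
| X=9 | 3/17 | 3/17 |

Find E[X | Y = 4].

P(Y = 4) = 9/17.
Σ X·P over the event = 5·(2/17) + 7·(4/17) + 9·(3/17) = 65/17.
E[X | Y = 4] = (65/17) / (9/17) = 65/9.

65/9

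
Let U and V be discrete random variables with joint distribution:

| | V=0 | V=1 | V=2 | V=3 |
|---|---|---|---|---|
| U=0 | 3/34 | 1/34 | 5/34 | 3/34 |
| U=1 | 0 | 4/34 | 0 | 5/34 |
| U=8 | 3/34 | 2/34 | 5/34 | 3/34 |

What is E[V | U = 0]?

5/3

P(U = 0) = 6/17.
Σ V·P over the event = 0·(3/34) + 1·(1/34) + 2·(5/34) + 3·(3/34) = 10/17.
E[V | U = 0] = (10/17) / (6/17) = 5/3.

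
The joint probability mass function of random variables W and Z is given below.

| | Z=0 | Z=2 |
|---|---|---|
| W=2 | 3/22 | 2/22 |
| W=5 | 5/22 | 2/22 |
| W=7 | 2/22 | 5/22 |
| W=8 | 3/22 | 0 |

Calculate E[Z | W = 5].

4/7

P(W = 5) = 7/22.
Σ Z·P over the event = 0·(5/22) + 2·(2/22) = 2/11.
E[Z | W = 5] = (2/11) / (7/22) = 4/7.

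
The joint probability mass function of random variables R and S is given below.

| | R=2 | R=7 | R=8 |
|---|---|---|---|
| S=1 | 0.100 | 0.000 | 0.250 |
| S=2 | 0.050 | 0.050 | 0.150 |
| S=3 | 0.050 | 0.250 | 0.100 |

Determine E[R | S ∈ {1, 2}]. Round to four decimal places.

P(S ∈ {1, 2}) = 0.600.
Σ R·P over the event = 2·(0.100) + 2·(0.050) + 7·(0.050) + 8·(0.250) + 8·(0.150) = 3.850.
E[R | S ∈ {1, 2}] = (3.850) / (0.600) = 6.4167.

6.4167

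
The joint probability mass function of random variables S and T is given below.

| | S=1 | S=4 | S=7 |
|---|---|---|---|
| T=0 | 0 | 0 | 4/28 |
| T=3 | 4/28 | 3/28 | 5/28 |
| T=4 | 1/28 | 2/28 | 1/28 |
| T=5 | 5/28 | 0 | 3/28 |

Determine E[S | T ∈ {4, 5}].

7/2

P(T ∈ {4, 5}) = 3/7.
Summing S·P(S=x,T=y) over the conditioning event gives 3/2.
E[S | T ∈ {4, 5}] = (3/2) / (3/7) = 7/2.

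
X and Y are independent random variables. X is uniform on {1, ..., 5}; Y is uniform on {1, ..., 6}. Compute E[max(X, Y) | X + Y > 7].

53/10

P(X + Y > 7) = 1/3.
Summing max(X,Y)·P(x,y) over outcomes with X + Y > 7 gives 53/30.
E[max(X, Y) | X + Y > 7] = (53/30) / (1/3) = 53/10.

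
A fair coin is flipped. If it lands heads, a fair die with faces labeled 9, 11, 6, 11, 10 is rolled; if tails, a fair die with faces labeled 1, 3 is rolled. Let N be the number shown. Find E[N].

57/10

E[N | heads] = (9+11+6+11+10)/5 = 47/5.
E[N | tails] = (1+3)/2 = 2.
E[N] = (1/2)·(47/5) + (1/2)·(2) = 57/10.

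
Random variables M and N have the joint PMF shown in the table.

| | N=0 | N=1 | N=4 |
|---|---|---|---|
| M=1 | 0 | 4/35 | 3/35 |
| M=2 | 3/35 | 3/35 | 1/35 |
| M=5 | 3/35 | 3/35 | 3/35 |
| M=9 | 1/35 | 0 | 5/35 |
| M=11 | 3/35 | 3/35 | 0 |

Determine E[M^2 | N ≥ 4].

487/12

P(N ≥ 4) = 12/35.
Σ M^2·P over the event = 1·(3/35) + 4·(1/35) + 25·(3/35) + 81·(5/35) = 487/35.
E[M^2 | N ≥ 4] = (487/35) / (12/35) = 487/12.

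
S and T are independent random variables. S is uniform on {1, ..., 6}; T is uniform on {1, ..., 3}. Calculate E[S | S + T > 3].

59/15

P(S + T > 3) = 5/6.
Summing S·P(x,y) over outcomes with S + T > 3 gives 59/18.
E[S | S + T > 3] = (59/18) / (5/6) = 59/15.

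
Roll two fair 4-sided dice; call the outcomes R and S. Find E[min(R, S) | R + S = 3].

Outcomes with R + S = 3: (1,2), (2,1), each with probability 1/16.
E[min(R, S) | R + S = 3] = (1 + 1) / 2 = 1.

1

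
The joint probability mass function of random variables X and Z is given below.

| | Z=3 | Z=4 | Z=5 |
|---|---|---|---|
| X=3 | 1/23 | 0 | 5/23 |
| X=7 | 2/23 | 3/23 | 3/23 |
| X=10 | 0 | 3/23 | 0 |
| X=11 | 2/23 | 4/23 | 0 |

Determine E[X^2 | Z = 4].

P(Z = 4) = 10/23.
Summing X^2·P(X=x,Z=y) over the conditioning event gives 931/23.
E[X^2 | Z = 4] = (931/23) / (10/23) = 931/10.

931/10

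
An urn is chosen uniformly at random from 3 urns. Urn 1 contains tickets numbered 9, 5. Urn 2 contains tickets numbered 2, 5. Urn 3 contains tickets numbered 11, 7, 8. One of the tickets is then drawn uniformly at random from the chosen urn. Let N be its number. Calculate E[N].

115/18

E[N | urn 1] = (9+5)/2 = 7.
E[N | urn 2] = (2+5)/2 = 7/2.
E[N | urn 3] = (11+7+8)/3 = 26/3.
By the law of total expectation,
E[N] = (1/3)·(7) + (1/3)·(7/2) + (1/3)·(26/3) = 115/18.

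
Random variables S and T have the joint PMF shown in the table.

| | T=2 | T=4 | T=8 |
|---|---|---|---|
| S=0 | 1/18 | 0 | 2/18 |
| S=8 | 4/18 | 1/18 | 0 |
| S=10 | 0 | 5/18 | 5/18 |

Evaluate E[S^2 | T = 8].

500/7

P(T = 8) = 7/18.
Summing S^2·P(S=x,T=y) over the conditioning event gives 250/9.
E[S^2 | T = 8] = (250/9) / (7/18) = 500/7.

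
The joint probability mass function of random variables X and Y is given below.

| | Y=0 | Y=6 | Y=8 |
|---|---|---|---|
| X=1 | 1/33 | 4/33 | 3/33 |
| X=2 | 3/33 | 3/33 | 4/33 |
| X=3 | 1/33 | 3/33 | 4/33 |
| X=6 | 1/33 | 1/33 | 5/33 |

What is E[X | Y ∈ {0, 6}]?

41/17

P(Y ∈ {0, 6}) = 17/33.
Σ X·P over the event = 1·(1/33) + 1·(4/33) + 2·(3/33) + 2·(3/33) + 3·(1/33) + 3·(3/33) + 6·(1/33) + 6·(1/33) = 41/33.
E[X | Y ∈ {0, 6}] = (41/33) / (17/33) = 41/17.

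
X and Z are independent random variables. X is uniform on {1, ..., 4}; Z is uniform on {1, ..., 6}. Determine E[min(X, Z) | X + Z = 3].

Outcomes with X + Z = 3: (1,2), (2,1), each with probability 1/24.
E[min(X, Z) | X + Z = 3] = (1 + 1) / 2 = 1.

1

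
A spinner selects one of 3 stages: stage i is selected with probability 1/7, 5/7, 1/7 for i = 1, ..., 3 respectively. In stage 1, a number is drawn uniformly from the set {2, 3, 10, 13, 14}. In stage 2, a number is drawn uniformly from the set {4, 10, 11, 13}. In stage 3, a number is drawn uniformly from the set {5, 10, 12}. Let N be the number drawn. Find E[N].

E[N | stage 1] = (2+3+10+13+14)/5 = 42/5.
E[N | stage 2] = (4+10+11+13)/4 = 19/2.
E[N | stage 3] = (5+10+12)/3 = 9.
E[N] = (1/7)·(42/5) + (5/7)·(19/2) + (1/7)·(9) = 649/70.

649/70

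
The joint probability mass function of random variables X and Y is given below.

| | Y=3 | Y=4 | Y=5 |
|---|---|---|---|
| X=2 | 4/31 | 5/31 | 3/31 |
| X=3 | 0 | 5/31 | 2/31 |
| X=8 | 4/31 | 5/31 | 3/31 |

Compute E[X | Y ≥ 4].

P(Y ≥ 4) = 23/31.
Σ X·P over the event = 2·(5/31) + 2·(3/31) + 3·(5/31) + 3·(2/31) + 8·(5/31) + 8·(3/31) = 101/31.
E[X | Y ≥ 4] = (101/31) / (23/31) = 101/23.

101/23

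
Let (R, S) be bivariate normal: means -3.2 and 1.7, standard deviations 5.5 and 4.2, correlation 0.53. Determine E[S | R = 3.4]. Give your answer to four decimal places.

4.3712

The regression of S on R has slope ρ·σ_S/σ_R and passes through (μ_R, μ_S).
E[S | R=3.4] = 1.7 + (0.53)·(4.2/5.5)·(3.4 − (-3.2)) = 1.7 + (0.40473)·(6.6) = 4.3712.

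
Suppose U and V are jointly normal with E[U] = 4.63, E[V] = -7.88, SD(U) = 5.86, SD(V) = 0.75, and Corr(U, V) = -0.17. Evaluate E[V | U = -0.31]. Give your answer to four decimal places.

For a bivariate normal, E[V | U=x] = μ_V + ρ·(σ_V/σ_U)·(x − μ_U).
E[V | U=-0.31] = -7.88 + (-0.17)·(0.75/5.86)·(-0.31 − (4.63)) = -7.88 + (-0.021758)·(-4.94) = -7.7725.

-7.7725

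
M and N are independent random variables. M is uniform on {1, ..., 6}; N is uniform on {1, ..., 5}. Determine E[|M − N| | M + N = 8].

2

Outcomes with M + N = 8: (3,5), (4,4), (5,3), (6,2), each with probability 1/30.
E[|M − N| | M + N = 8] = (2 + 0 + 2 + 4) / 4 = 2.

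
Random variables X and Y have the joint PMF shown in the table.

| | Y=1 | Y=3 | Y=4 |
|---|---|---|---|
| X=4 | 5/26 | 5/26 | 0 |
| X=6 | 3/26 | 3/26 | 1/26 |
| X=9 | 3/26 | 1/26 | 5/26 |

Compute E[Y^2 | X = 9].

92/9

P(X = 9) = 9/26.
Σ Y^2·P over the event = 1·(3/26) + 9·(1/26) + 16·(5/26) = 46/13.
E[Y^2 | X = 9] = (46/13) / (9/26) = 92/9.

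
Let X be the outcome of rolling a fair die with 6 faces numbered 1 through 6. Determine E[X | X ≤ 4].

5/2

Given X ≤ 4, X is equally likely to be any of {1, 2, 3, 4}.
E[X | X ≤ 4] = (1 + 2 + 3 + 4) / 4 = 5/2.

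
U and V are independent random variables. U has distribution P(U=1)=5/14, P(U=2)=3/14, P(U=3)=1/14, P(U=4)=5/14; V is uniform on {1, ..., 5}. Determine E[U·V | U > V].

P(U > V) = 2/7.
Summing UV·P(x,y) over outcomes with U > V gives 27/14.
E[U·V | U > V] = (27/14) / (2/7) = 27/4.

27/4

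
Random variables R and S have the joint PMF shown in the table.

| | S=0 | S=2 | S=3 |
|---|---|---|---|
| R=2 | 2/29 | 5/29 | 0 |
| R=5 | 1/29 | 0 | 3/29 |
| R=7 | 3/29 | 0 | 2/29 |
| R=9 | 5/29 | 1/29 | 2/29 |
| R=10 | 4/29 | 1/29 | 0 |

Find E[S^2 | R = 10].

4/5

P(R = 10) = 5/29.
Σ S^2·P over the event = 0·(4/29) + 4·(1/29) = 4/29.
E[S^2 | R = 10] = (4/29) / (5/29) = 4/5.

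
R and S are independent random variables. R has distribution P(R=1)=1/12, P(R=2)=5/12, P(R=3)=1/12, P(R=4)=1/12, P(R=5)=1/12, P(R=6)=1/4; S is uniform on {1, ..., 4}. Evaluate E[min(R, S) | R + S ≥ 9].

25/7

P(R + S ≥ 9) = 7/48.
Summing min(R,S)·P(x,y) over outcomes with R + S ≥ 9 gives 25/48.
E[min(R, S) | R + S ≥ 9] = (25/48) / (7/48) = 25/7.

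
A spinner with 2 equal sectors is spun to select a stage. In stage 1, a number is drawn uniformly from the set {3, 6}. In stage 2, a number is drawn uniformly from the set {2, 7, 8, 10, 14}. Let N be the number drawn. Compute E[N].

127/20

E[N | stage 1] = (3+6)/2 = 9/2.
E[N | stage 2] = (2+7+8+10+14)/5 = 41/5.
By the law of total expectation,
E[N] = (1/2)·(9/2) + (1/2)·(41/5) = 127/20.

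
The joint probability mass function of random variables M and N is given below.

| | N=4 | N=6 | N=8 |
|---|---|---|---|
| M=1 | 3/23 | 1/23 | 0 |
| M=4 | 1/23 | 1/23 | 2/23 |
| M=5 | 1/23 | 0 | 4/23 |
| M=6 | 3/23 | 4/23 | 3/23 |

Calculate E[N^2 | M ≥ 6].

P(M ≥ 6) = 10/23.
Σ N^2·P over the event = 16·(3/23) + 36·(4/23) + 64·(3/23) = 384/23.
E[N^2 | M ≥ 6] = (384/23) / (10/23) = 192/5.

192/5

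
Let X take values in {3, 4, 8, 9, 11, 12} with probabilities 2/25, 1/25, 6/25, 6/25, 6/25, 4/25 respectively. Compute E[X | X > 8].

P(X > 8) = 16/25.
Σ over the event: 9·6/25 + 11·6/25 + 12·4/25 = 168/25.
E[X | X > 8] = (168/25) / (16/25) = 21/2.

21/2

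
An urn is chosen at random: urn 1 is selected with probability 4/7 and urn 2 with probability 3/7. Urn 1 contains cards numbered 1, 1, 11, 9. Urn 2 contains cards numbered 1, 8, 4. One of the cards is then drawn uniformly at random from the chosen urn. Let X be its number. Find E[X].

5

E[X | urn 1] = (1+1+11+9)/4 = 11/2.
E[X | urn 2] = (1+8+4)/3 = 13/3.
By the law of total expectation,
E[X] = (4/7)·(11/2) + (3/7)·(13/3) = 5.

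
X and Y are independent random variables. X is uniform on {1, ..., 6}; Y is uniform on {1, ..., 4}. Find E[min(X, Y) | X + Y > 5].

P(X + Y > 5) = 7/12.
Summing min(X,Y)·P(x,y) over outcomes with X + Y > 5 gives 37/24.
E[min(X, Y) | X + Y > 5] = (37/24) / (7/12) = 37/14.

37/14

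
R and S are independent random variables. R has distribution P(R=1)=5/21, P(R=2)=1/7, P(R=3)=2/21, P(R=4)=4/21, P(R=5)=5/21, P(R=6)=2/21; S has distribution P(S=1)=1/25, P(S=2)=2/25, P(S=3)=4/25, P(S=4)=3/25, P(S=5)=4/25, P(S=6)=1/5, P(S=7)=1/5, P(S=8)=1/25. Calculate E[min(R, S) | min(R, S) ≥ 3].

91/22

P(min(R, S) ≥ 3) = 286/525.
Summing min(R,S)·P(x,y) over outcomes with min(R, S) ≥ 3 gives 169/75.
E[min(R, S) | min(R, S) ≥ 3] = (169/75) / (286/525) = 91/22.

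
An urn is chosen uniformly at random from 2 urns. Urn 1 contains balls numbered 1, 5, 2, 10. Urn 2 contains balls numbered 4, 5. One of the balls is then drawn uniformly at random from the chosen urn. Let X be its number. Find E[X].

9/2

E[X | urn 1] = (1+5+2+10)/4 = 9/2.
E[X | urn 2] = (4+5)/2 = 9/2.
By the law of total expectation,
E[X] = (1/2)·(9/2) + (1/2)·(9/2) = 9/2.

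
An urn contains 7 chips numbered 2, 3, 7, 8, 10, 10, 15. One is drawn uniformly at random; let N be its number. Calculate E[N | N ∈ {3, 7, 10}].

P(N ∈ {3, 7, 10}) = 4/7.
Σ over the event: 3·1/7 + 7·1/7 + 10·2/7 = 30/7.
E[N | N ∈ {3, 7, 10}] = (30/7) / (4/7) = 15/2.

15/2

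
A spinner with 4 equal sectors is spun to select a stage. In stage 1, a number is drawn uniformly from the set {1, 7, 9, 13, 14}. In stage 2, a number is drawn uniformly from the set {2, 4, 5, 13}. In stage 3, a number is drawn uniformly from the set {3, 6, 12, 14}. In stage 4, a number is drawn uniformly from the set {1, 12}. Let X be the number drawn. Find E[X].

E[X | stage 1] = (1+7+9+13+14)/5 = 44/5.
E[X | stage 2] = (2+4+5+13)/4 = 6.
E[X | stage 3] = (3+6+12+14)/4 = 35/4.
E[X | stage 4] = (1+12)/2 = 13/2.
E[X] = (1/4)·(44/5) + (1/4)·(6) + (1/4)·(35/4) + (1/4)·(13/2) = 601/80.

601/80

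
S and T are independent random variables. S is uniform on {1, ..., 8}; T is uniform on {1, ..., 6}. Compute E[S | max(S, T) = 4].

22/7

Outcomes with max(S, T) = 4: (1,4), (2,4), (3,4), (4,1), (4,2), (4,3), (4,4), each with probability 1/48.
E[S | max(S, T) = 4] = (1 + 2 + 3 + 4 + 4 + 4 + 4) / 7 = 22/7.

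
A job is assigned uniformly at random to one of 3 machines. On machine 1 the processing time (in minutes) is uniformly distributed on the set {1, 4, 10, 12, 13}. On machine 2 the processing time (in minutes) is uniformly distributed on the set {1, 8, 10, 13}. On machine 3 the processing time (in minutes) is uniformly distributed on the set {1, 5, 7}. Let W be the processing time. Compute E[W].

61/9

E[W | machine 1] = (1+4+10+12+13)/5 = 8.
E[W | machine 2] = (1+8+10+13)/4 = 8.
E[W | machine 3] = (1+5+7)/3 = 13/3.
E[W] = (1/3)·(8) + (1/3)·(8) + (1/3)·(13/3) = 61/9.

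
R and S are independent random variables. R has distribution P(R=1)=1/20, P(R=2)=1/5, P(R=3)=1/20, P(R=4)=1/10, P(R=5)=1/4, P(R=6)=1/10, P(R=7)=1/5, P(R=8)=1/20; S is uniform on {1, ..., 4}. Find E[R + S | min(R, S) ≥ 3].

P(min(R, S) ≥ 3) = 3/8.
Summing (R+S)·P(x,y) over outcomes with min(R, S) ≥ 3 gives 273/80.
E[R + S | min(R, S) ≥ 3] = (273/80) / (3/8) = 91/10.

91/10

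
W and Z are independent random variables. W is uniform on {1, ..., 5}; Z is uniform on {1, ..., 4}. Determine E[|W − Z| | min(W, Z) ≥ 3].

Outcomes with min(W, Z) ≥ 3: (3,3), (3,4), (4,3), (4,4), (5,3), (5,4), each with probability 1/20.
E[|W − Z| | min(W, Z) ≥ 3] = (0 + 1 + 1 + 0 + 2 + 1) / 6 = 5/6.

5/6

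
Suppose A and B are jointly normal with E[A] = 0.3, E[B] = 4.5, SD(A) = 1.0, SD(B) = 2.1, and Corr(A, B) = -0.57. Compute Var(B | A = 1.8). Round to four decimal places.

The conditional variance in a bivariate normal is σ_B²(1 − ρ²), independent of x.
Var(B | A=1.8) = (2.1)²·(1 − (-0.57)²) = 4.41·0.6751 = 2.9772.

2.9772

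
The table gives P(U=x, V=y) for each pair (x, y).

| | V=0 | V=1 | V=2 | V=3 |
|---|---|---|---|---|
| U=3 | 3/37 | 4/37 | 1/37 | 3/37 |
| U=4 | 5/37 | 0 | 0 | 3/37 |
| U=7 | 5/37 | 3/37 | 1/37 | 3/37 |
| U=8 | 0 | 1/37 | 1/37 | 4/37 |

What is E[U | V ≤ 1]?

P(V ≤ 1) = 21/37.
Summing U·P(U=x,V=y) over the conditioning event gives 105/37.
E[U | V ≤ 1] = (105/37) / (21/37) = 5.

5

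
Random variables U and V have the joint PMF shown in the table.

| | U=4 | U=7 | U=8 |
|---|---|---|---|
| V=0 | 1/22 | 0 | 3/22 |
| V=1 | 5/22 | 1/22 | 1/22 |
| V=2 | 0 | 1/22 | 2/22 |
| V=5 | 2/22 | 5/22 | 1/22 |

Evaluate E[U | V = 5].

P(V = 5) = 4/11.
Σ U·P over the event = 4·(2/22) + 7·(5/22) + 8·(1/22) = 51/22.
E[U | V = 5] = (51/22) / (4/11) = 51/8.

51/8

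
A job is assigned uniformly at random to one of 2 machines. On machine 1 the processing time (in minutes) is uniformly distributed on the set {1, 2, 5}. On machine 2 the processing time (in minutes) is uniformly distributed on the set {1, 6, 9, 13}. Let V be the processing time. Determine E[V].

119/24

E[V | machine 1] = (1+2+5)/3 = 8/3.
E[V | machine 2] = (1+6+9+13)/4 = 29/4.
E[V] = (1/2)·(8/3) + (1/2)·(29/4) = 119/24.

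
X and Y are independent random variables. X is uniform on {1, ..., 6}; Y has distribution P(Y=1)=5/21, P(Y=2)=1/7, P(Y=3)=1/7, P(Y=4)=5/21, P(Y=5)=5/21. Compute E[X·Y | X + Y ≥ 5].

P(X + Y ≥ 5) = 17/21.
Summing XY·P(x,y) over outcomes with X + Y ≥ 5 gives 218/21.
E[X·Y | X + Y ≥ 5] = (218/21) / (17/21) = 218/17.

218/17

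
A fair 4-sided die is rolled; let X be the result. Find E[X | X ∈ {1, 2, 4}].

7/3

P(X ∈ {1, 2, 4}) = 3/4.
Σ over the event: 1·1/4 + 2·1/4 + 4·1/4 = 7/4.
E[X | X ∈ {1, 2, 4}] = (7/4) / (3/4) = 7/3.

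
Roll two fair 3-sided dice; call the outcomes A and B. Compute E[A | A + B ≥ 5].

Outcomes with A + B ≥ 5: (2,3), (3,2), (3,3), each with probability 1/9.
E[A | A + B ≥ 5] = (2 + 3 + 3) / 3 = 8/3.

8/3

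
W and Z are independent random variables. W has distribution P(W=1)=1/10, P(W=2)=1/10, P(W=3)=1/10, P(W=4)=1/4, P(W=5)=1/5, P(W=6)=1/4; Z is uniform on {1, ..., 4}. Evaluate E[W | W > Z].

P(W > Z) = 57/80.
Summing W·P(x,y) over outcomes with W > Z gives 69/20.
E[W | W > Z] = (69/20) / (57/80) = 92/19.

92/19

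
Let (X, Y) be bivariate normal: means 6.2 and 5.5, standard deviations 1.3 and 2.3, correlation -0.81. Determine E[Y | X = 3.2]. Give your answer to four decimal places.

E[Y | X=x] = μ_Y + ρ(σ_Y/σ_X)(x − μ_X) for jointly normal variables.
E[Y | X=3.2] = 5.5 + (-0.81)·(2.3/1.3)·(3.2 − (6.2)) = 5.5 + (-1.43308)·(-3) = 9.7992.

9.7992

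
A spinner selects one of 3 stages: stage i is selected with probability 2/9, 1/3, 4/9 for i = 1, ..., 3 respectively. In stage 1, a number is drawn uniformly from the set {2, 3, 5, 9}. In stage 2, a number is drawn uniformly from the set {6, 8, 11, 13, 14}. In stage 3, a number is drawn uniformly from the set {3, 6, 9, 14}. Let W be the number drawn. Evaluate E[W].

727/90

E[W | stage 1] = (2+3+5+9)/4 = 19/4.
E[W | stage 2] = (6+8+11+13+14)/5 = 52/5.
E[W | stage 3] = (3+6+9+14)/4 = 8.
By the law of total expectation,
E[W] = (2/9)·(19/4) + (1/3)·(52/5) + (4/9)·(8) = 727/90.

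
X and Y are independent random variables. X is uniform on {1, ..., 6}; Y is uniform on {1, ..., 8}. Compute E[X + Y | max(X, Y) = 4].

44/7

Outcomes with max(X, Y) = 4: (1,4), (2,4), (3,4), (4,1), (4,2), (4,3), (4,4), each with probability 1/48.
E[X + Y | max(X, Y) = 4] = (5 + 6 + 7 + 5 + 6 + 7 + 8) / 7 = 44/7.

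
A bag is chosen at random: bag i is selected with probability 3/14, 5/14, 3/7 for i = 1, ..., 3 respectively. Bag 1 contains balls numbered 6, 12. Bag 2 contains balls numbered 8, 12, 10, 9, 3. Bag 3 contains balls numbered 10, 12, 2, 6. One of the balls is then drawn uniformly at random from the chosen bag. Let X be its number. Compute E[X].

E[X | bag 1] = (6+12)/2 = 9.
E[X | bag 2] = (8+12+10+9+3)/5 = 42/5.
E[X | bag 3] = (10+12+2+6)/4 = 15/2.
E[X] = (3/14)·(9) + (5/14)·(42/5) + (3/7)·(15/2) = 57/7.

57/7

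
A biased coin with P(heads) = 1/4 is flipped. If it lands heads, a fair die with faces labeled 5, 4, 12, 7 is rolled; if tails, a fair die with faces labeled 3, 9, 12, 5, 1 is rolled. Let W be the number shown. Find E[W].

E[W | heads] = (5+4+12+7)/4 = 7.
E[W | tails] = (3+9+12+5+1)/5 = 6.
By the law of total expectation,
E[W] = (1/4)·(7) + (3/4)·(6) = 25/4.

25/4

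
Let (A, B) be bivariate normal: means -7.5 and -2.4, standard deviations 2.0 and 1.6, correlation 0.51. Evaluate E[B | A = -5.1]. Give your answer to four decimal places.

-1.4208

E[B | A=x] = μ_B + ρ(σ_B/σ_A)(x − μ_A) for jointly normal variables.
E[B | A=-5.1] = -2.4 + (0.51)·(1.6/2.0)·(-5.1 − (-7.5)) = -2.4 + (0.408)·(2.4) = -1.4208.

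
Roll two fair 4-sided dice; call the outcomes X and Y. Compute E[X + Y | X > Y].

P(X > Y) = 3/8.
Summing (X+Y)·P(x,y) over outcomes with X > Y gives 15/8.
E[X + Y | X > Y] = (15/8) / (3/8) = 5.

5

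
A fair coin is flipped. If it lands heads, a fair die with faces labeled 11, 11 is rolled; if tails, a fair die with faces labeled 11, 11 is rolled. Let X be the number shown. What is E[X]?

E[X | heads] = (11+11)/2 = 11.
E[X | tails] = (11+11)/2 = 11.
By the law of total expectation,
E[X] = (1/2)·(11) + (1/2)·(11) = 11.

11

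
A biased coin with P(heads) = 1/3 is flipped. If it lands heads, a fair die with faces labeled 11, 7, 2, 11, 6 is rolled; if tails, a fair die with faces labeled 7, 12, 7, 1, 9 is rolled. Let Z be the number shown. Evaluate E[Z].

E[Z | heads] = (11+7+2+11+6)/5 = 37/5.
E[Z | tails] = (7+12+7+1+9)/5 = 36/5.
By the law of total expectation,
E[Z] = (1/3)·(37/5) + (2/3)·(36/5) = 109/15.

109/15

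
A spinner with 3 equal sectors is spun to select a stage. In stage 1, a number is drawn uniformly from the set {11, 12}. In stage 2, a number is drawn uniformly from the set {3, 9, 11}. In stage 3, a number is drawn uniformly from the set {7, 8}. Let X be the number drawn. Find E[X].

E[X | stage 1] = (11+12)/2 = 23/2.
E[X | stage 2] = (3+9+11)/3 = 23/3.
E[X | stage 3] = (7+8)/2 = 15/2.
E[X] = (1/3)·(23/2) + (1/3)·(23/3) + (1/3)·(15/2) = 80/9.

80/9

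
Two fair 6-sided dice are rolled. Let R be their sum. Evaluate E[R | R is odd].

P(R is odd) = 1/2.
Σ over the event: 3·1/18 + 5·1/9 + 7·1/6 + 9·1/9 + 11·1/18 = 7/2.
E[R | R is odd] = (7/2) / (1/2) = 7.

7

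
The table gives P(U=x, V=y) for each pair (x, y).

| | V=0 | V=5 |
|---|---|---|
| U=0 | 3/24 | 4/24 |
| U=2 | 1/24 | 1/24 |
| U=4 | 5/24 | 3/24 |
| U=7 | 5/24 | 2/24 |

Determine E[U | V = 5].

P(V = 5) = 5/12.
Summing U·P(U=x,V=y) over the conditioning event gives 7/6.
E[U | V = 5] = (7/6) / (5/12) = 14/5.

14/5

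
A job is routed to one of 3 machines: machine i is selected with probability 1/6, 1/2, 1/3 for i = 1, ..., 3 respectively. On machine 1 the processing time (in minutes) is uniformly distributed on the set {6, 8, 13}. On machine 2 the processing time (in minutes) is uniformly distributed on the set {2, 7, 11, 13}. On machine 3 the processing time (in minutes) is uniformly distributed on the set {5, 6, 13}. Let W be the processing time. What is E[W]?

E[W | machine 1] = (6+8+13)/3 = 9.
E[W | machine 2] = (2+7+11+13)/4 = 33/4.
E[W | machine 3] = (5+6+13)/3 = 8.
E[W] = (1/6)·(9) + (1/2)·(33/4) + (1/3)·(8) = 199/24.

199/24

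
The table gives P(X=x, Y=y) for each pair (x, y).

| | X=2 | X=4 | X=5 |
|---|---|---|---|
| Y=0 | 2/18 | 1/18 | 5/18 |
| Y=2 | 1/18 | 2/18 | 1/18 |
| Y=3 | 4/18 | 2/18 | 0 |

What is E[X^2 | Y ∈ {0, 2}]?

35/2

P(Y ∈ {0, 2}) = 2/3.
Summing X^2·P(X=x,Y=y) over the conditioning event gives 35/3.
E[X^2 | Y ∈ {0, 2}] = (35/3) / (2/3) = 35/2.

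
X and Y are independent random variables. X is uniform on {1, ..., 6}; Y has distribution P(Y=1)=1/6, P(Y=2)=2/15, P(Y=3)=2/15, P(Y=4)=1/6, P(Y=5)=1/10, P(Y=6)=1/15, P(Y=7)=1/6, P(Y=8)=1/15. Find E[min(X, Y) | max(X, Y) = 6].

34/11

P(max(X, Y) = 6) = 11/60.
Summing min(X,Y)·P(x,y) over outcomes with max(X, Y) = 6 gives 17/30.
E[min(X, Y) | max(X, Y) = 6] = (17/30) / (11/60) = 34/11.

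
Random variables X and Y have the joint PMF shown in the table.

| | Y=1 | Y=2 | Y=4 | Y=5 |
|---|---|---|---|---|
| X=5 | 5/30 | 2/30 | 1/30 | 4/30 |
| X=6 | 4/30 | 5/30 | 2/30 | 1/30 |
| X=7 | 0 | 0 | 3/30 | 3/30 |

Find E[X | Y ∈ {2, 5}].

29/5

P(Y ∈ {2, 5}) = 1/2.
Summing X·P(X=x,Y=y) over the conditioning event gives 29/10.
E[X | Y ∈ {2, 5}] = (29/10) / (1/2) = 29/5.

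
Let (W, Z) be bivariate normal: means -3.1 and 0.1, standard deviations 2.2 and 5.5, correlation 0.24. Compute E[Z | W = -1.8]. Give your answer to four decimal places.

The regression of Z on W has slope ρ·σ_Z/σ_W and passes through (μ_W, μ_Z).
E[Z | W=-1.8] = 0.1 + (0.24)·(5.5/2.2)·(-1.8 − (-3.1)) = 0.1 + (0.6)·(1.3) = 0.8800.

0.8800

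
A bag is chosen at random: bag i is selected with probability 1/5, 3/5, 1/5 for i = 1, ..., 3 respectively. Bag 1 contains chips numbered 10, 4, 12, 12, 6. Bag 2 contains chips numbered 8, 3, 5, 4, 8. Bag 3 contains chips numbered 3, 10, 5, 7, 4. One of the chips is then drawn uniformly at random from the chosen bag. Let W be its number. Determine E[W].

E[W | bag 1] = (10+4+12+12+6)/5 = 44/5.
E[W | bag 2] = (8+3+5+4+8)/5 = 28/5.
E[W | bag 3] = (3+10+5+7+4)/5 = 29/5.
E[W] = (1/5)·(44/5) + (3/5)·(28/5) + (1/5)·(29/5) = 157/25.

157/25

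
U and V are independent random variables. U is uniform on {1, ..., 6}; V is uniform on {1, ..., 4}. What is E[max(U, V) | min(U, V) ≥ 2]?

P(min(U, V) ≥ 2) = 5/8.
Summing max(U,V)·P(x,y) over outcomes with min(U, V) ≥ 2 gives 8/3.
E[max(U, V) | min(U, V) ≥ 2] = (8/3) / (5/8) = 64/15.

64/15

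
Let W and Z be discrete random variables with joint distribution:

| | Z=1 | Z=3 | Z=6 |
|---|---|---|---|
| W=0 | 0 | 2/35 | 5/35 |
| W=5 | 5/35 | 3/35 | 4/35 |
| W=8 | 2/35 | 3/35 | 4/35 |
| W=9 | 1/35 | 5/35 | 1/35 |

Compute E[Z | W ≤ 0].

P(W ≤ 0) = 1/5.
Σ Z·P over the event = 3·(2/35) + 6·(5/35) = 36/35.
E[Z | W ≤ 0] = (36/35) / (1/5) = 36/7.

36/7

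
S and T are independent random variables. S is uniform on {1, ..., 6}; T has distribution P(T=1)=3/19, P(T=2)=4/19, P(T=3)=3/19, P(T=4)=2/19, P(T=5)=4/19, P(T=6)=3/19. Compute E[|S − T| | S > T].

113/48

P(S > T) = 8/19.
Summing |S−T|·P(x,y) over outcomes with S > T gives 113/114.
E[|S − T| | S > T] = (113/114) / (8/19) = 113/48.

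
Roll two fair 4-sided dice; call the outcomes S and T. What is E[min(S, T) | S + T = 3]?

Outcomes with S + T = 3: (1,2), (2,1), each with probability 1/16.
E[min(S, T) | S + T = 3] = (1 + 1) / 2 = 1.

1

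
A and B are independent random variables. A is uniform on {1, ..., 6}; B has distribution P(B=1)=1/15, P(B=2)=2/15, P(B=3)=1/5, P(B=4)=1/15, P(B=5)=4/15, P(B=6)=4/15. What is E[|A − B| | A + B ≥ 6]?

155/73

P(A + B ≥ 6) = 73/90.
Summing |A−B|·P(x,y) over outcomes with A + B ≥ 6 gives 31/18.
E[|A − B| | A + B ≥ 6] = (31/18) / (73/90) = 155/73.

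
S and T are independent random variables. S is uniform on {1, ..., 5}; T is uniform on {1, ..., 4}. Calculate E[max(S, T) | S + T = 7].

13/3

P(S + T = 7) = 3/20.
Summing max(S,T)·P(x,y) over outcomes with S + T = 7 gives 13/20.
E[max(S, T) | S + T = 7] = (13/20) / (3/20) = 13/3.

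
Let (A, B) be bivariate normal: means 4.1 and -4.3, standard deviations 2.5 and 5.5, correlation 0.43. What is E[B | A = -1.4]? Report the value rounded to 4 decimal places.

For a bivariate normal, E[B | A=x] = μ_B + ρ·(σ_B/σ_A)·(x − μ_A).
E[B | A=-1.4] = -4.3 + (0.43)·(5.5/2.5)·(-1.4 − (4.1)) = -4.3 + (0.946)·(-5.5) = -9.5030.

-9.5030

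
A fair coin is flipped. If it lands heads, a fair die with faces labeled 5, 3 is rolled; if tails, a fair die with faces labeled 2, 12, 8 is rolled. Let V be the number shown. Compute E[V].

17/3

E[V | heads] = (5+3)/2 = 4.
E[V | tails] = (2+12+8)/3 = 22/3.
E[V] = (1/2)·(4) + (1/2)·(22/3) = 17/3.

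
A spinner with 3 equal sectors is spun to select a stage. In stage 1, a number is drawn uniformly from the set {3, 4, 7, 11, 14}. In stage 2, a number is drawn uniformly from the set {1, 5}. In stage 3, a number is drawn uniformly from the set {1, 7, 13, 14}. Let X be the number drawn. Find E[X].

E[X | stage 1] = (3+4+7+11+14)/5 = 39/5.
E[X | stage 2] = (1+5)/2 = 3.
E[X | stage 3] = (1+7+13+14)/4 = 35/4.
By the law of total expectation,
E[X] = (1/3)·(39/5) + (1/3)·(3) + (1/3)·(35/4) = 391/60.

391/60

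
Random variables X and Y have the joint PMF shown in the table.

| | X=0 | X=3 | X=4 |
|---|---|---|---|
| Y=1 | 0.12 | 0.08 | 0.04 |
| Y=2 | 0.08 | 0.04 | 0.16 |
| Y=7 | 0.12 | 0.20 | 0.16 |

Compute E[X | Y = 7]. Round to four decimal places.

2.5833

P(Y = 7) = 0.48.
Summing X·P(X=x,Y=y) over the conditioning event gives 1.24.
E[X | Y = 7] = (1.24) / (0.48) = 2.5833.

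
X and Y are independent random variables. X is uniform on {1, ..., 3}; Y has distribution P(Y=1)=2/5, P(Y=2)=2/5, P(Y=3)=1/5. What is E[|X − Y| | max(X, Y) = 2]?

2/3

P(max(X, Y) = 2) = 2/5.
Summing |X−Y|·P(x,y) over outcomes with max(X, Y) = 2 gives 4/15.
E[|X − Y| | max(X, Y) = 2] = (4/15) / (2/5) = 2/3.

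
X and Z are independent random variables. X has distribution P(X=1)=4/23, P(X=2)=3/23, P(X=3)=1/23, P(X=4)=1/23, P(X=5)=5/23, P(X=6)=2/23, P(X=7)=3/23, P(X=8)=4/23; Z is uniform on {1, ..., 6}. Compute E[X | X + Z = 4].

P(X + Z = 4) = 4/69.
Summing X·P(x,y) over outcomes with X + Z = 4 gives 13/138.
E[X | X + Z = 4] = (13/138) / (4/69) = 13/8.

13/8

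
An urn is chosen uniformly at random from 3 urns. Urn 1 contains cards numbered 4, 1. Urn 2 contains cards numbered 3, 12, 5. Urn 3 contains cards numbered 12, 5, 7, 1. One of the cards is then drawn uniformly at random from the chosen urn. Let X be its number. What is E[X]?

185/36

E[X | urn 1] = (4+1)/2 = 5/2.
E[X | urn 2] = (3+12+5)/3 = 20/3.
E[X | urn 3] = (12+5+7+1)/4 = 25/4.
By the law of total expectation,
E[X] = (1/3)·(5/2) + (1/3)·(20/3) + (1/3)·(25/4) = 185/36.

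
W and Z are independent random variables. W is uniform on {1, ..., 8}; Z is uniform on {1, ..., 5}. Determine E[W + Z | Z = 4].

17/2

Outcomes with Z = 4: (1,4), (2,4), (3,4), (4,4), (5,4), (6,4), (7,4), (8,4), each with probability 1/40.
E[W + Z | Z = 4] = (5 + 6 + 7 + 8 + 9 + 10 + 11 + 12) / 8 = 17/2.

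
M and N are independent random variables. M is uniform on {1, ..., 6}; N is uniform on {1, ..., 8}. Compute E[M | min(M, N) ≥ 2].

4

P(min(M, N) ≥ 2) = 35/48.
Summing M·P(x,y) over outcomes with min(M, N) ≥ 2 gives 35/12.
E[M | min(M, N) ≥ 2] = (35/12) / (35/48) = 4.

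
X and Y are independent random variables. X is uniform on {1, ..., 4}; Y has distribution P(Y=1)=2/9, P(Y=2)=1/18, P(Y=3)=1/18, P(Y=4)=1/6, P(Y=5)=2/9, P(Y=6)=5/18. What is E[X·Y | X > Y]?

62/15

P(X > Y) = 5/24.
Summing XY·P(x,y) over outcomes with X > Y gives 31/36.
E[X·Y | X > Y] = (31/36) / (5/24) = 62/15.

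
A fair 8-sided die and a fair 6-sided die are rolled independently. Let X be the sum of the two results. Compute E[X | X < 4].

8/3

P(X < 4) = 1/16.
Σ over the event: 2·1/48 + 3·1/24 = 1/6.
E[X | X < 4] = (1/6) / (1/16) = 8/3.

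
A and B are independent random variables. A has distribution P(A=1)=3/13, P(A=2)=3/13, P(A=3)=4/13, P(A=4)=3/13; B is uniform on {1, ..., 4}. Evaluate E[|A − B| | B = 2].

1

P(B = 2) = 1/4.
Summing |A−B|·P(x,y) over outcomes with B = 2 gives 1/4.
E[|A − B| | B = 2] = (1/4) / (1/4) = 1.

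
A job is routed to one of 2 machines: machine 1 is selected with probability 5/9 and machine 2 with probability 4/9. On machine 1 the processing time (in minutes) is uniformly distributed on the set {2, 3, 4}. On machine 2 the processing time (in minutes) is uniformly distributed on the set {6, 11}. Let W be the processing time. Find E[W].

49/9

E[W | machine 1] = (2+3+4)/3 = 3.
E[W | machine 2] = (6+11)/2 = 17/2.
E[W] = (5/9)·(3) + (4/9)·(17/2) = 49/9.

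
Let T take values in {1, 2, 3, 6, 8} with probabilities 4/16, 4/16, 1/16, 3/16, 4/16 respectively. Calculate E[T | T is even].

P(T is even) = 11/16.
Σ over the event: 2·1/4 + 6·3/16 + 8·1/4 = 29/8.
E[T | T is even] = (29/8) / (11/16) = 58/11.

58/11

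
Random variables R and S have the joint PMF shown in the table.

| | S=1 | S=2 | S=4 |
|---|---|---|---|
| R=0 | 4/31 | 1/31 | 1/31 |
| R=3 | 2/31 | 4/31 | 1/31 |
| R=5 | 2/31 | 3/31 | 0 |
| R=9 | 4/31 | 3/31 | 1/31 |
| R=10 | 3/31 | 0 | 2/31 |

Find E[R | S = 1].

82/15

P(S = 1) = 15/31.
Σ R·P over the event = 0·(4/31) + 3·(2/31) + 5·(2/31) + 9·(4/31) + 10·(3/31) = 82/31.
E[R | S = 1] = (82/31) / (15/31) = 82/15.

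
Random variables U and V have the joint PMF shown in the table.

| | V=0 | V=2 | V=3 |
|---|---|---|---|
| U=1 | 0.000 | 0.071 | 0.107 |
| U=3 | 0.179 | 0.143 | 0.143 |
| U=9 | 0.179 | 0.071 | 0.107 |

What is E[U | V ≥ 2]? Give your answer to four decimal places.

4.1090

P(V ≥ 2) = 0.642.
Σ U·P over the event = 1·(0.071) + 1·(0.107) + 3·(0.143) + 3·(0.143) + 9·(0.071) + 9·(0.107) = 2.638.
E[U | V ≥ 2] = (2.638) / (0.642) = 4.1090.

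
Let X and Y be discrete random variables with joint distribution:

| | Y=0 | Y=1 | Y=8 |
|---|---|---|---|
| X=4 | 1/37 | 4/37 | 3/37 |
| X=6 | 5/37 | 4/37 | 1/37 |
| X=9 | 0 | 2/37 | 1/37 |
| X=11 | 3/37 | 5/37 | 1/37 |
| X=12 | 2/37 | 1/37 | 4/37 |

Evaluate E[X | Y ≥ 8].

P(Y ≥ 8) = 10/37.
Σ X·P over the event = 4·(3/37) + 6·(1/37) + 9·(1/37) + 11·(1/37) + 12·(4/37) = 86/37.
E[X | Y ≥ 8] = (86/37) / (10/37) = 43/5.

43/5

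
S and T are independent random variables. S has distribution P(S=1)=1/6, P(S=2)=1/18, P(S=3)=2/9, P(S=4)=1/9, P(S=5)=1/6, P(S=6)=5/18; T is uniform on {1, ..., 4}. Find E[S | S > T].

P(S > T) = 47/72.
Summing S·P(x,y) over outcomes with S > T gives 115/36.
E[S | S > T] = (115/36) / (47/72) = 230/47.

230/47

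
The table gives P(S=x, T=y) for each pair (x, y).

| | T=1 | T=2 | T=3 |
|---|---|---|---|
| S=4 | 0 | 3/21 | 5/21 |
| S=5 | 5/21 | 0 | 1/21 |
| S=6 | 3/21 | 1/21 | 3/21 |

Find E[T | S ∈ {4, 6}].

7/3

P(S ∈ {4, 6}) = 5/7.
Summing T·P(S=x,T=y) over the conditioning event gives 5/3.
E[T | S ∈ {4, 6}] = (5/3) / (5/7) = 7/3.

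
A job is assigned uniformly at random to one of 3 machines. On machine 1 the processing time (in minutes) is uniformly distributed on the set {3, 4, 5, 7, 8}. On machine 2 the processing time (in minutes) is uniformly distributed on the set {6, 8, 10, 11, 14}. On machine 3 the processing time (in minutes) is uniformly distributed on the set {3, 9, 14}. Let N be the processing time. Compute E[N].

E[N | machine 1] = (3+4+5+7+8)/5 = 27/5.
E[N | machine 2] = (6+8+10+11+14)/5 = 49/5.
E[N | machine 3] = (3+9+14)/3 = 26/3.
E[N] = (1/3)·(27/5) + (1/3)·(49/5) + (1/3)·(26/3) = 358/45.

358/45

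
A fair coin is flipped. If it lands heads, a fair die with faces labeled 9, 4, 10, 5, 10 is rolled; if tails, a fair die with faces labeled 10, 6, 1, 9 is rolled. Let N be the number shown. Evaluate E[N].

E[N | heads] = (9+4+10+5+10)/5 = 38/5.
E[N | tails] = (10+6+1+9)/4 = 13/2.
By the law of total expectation,
E[N] = (1/2)·(38/5) + (1/2)·(13/2) = 141/20.

141/20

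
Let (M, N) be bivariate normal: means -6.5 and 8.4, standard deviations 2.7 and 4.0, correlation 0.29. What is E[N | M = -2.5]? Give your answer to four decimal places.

10.1185

E[N | M=x] = μ_N + ρ(σ_N/σ_M)(x − μ_M) for jointly normal variables.
E[N | M=-2.5] = 8.4 + (0.29)·(4.0/2.7)·(-2.5 − (-6.5)) = 8.4 + (0.42963)·(4) = 10.1185.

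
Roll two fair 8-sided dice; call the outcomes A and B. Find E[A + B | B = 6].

21/2

Outcomes with B = 6: (1,6), (2,6), (3,6), (4,6), (5,6), (6,6), (7,6), (8,6), each with probability 1/64.
E[A + B | B = 6] = (7 + 8 + 9 + 10 + 11 + 12 + 13 + 14) / 8 = 21/2.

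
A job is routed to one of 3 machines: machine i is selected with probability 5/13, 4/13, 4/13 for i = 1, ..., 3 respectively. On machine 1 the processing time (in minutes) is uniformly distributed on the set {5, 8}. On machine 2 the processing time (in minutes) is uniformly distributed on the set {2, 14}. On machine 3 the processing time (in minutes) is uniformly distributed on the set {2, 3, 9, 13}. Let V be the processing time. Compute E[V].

E[V | machine 1] = (5+8)/2 = 13/2.
E[V | machine 2] = (2+14)/2 = 8.
E[V | machine 3] = (2+3+9+13)/4 = 27/4.
By the law of total expectation,
E[V] = (5/13)·(13/2) + (4/13)·(8) + (4/13)·(27/4) = 183/26.

183/26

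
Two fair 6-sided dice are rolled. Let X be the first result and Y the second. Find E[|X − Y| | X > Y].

P(X > Y) = 5/12.
Summing |X−Y|·P(x,y) over outcomes with X > Y gives 35/36.
E[|X − Y| | X > Y] = (35/36) / (5/12) = 7/3.

7/3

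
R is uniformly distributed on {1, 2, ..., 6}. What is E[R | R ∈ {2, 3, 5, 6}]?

4

P(R ∈ {2, 3, 5, 6}) = 2/3.
Σ over the event: 2·1/6 + 3·1/6 + 5·1/6 + 6·1/6 = 8/3.
E[R | R ∈ {2, 3, 5, 6}] = (8/3) / (2/3) = 4.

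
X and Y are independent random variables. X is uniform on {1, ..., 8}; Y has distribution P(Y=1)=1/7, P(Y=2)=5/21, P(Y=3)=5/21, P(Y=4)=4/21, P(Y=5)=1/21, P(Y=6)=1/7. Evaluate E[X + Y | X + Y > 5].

1125/127

P(X + Y > 5) = 127/168.
Summing (X+Y)·P(x,y) over outcomes with X + Y > 5 gives 375/56.
E[X + Y | X + Y > 5] = (375/56) / (127/168) = 1125/127.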